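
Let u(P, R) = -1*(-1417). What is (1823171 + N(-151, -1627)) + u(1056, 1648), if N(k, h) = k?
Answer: 1824437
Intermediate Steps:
u(P, R) = 1417
(1823171 + N(-151, -1627)) + u(1056, 1648) = (1823171 - 151) + 1417 = 1823020 + 1417 = 1824437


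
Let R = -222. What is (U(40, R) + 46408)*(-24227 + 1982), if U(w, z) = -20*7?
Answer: -1029231660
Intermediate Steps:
U(w, z) = -140
(U(40, R) + 46408)*(-24227 + 1982) = (-140 + 46408)*(-24227 + 1982) = 46268*(-22245) = -1029231660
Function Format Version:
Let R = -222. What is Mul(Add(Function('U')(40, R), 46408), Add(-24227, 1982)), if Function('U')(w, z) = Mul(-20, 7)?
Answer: -1029231660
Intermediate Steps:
Function('U')(w, z) = -140
Mul(Add(Function('U')(40, R), 46408), Add(-24227, 1982)) = Mul(Add(-140, 46408), Add(-24227, 1982)) = Mul(46268, -22245) = -1029231660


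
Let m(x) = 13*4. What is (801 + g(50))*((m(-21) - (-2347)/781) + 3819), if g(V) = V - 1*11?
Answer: 2541502320/781 ≈ 3.2542e+6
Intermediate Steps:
m(x) = 52
g(V) = -11 + V (g(V) = V - 11 = -11 + V)
(801 + g(50))*((m(-21) - (-2347)/781) + 3819) = (801 + (-11 + 50))*((52 - (-2347)/781) + 3819) = (801 + 39)*((52 - (-2347)/781) + 3819) = 840*((52 - 1*(-2347/781)) + 3819) = 840*((52 + 2347/781) + 3819) = 840*(42959/781 + 3819) = 840*(3025598/781) = 2541502320/781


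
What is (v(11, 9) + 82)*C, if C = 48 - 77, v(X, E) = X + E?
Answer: -2958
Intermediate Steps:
v(X, E) = E + X
C = -29
(v(11, 9) + 82)*C = ((9 + 11) + 82)*(-29) = (20 + 82)*(-29) = 102*(-29) = -2958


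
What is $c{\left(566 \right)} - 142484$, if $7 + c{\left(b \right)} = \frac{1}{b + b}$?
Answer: $- \frac{161299811}{1132} \approx -1.4249 \cdot 10^{5}$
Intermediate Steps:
$c{\left(b \right)} = -7 + \frac{1}{2 b}$ ($c{\left(b \right)} = -7 + \frac{1}{b + b} = -7 + \frac{1}{2 b}$)
$c{\left(566 \right)} - 142484 = \left(-7 + \frac{1}{2 \cdot 566}\right) - 142484 = \left(-7 + \frac{1}{2} \cdot \frac{1}{566}\right) - 142484 = \left(-7 + \frac{1}{1132}\right) - 142484 = - \frac{7923}{1132} - 142484 = - \frac{161299811}{1132}$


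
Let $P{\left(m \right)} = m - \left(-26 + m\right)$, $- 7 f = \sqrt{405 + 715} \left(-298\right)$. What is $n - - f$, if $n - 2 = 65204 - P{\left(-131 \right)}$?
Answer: $65180 + \frac{1192 \sqrt{70}}{7} \approx 66605.0$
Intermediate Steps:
$f = \frac{1192 \sqrt{70}}{7}$ ($f = - \frac{\sqrt{405 + 715} \left(-298\right)}{7} = - \frac{\sqrt{1120} \left(-298\right)}{7} = - \frac{4 \sqrt{70} \left(-298\right)}{7} = - \frac{\left(-1192\right) \sqrt{70}}{7} = \frac{1192 \sqrt{70}}{7} \approx 1424.7$)
$P{\left(m \right)} = 26$
$n = 65180$ ($n = 2 + \left(65204 - 26\right) = 2 + 65178 = 65180$)
$n - - f = 65180 - - \frac{1192 \sqrt{70}}{7} = 65180 + \frac{1192 \sqrt{70}}{7}$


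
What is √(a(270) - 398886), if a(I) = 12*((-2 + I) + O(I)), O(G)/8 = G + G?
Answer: I*√343830 ≈ 586.37*I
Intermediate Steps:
O(G) = 16*G (O(G) = 8*(G + G) = 8*(2*G) = 16*G)
a(I) = -24 + 204*I (a(I) = 12*((-2 + I) + 16*I) = 12*(-2 + 17*I) = -24 + 204*I)
√(a(270) - 398886) = √((-24 + 204*270) - 398886) = √((-24 + 55080) - 398886) = √(55056 - 398886) = √(-343830) = I*√343830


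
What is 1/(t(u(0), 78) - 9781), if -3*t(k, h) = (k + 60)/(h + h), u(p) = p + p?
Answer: -39/381464 ≈ -0.00010224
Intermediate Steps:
u(p) = 2*p
t(k, h) = -(60 + k)/(6*h) (t(k, h) = -(k + 60)/(3*(h + h)) = -(60 + k)/(3*(2*h)) = -(60 + k)*1/(2*h)/3 = -(60 + k)/(6*h))
1/(t(u(0), 78) - 9781) = 1/((1/6)*(-60 - 2*0)/78 - 9781) = 1/((1/6)*(1/78)*(-60 - 1*0) - 9781) = 1/((1/6)*(1/78)*(-60 + 0) - 9781) = 1/((1/6)*(1/78)*(-60) - 9781) = 1/(-5/39 - 9781) = 1/(-381464/39) = -39/381464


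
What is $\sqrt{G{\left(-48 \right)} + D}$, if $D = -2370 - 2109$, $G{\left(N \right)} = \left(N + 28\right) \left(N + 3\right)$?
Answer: $i \sqrt{3579} \approx 59.825 i$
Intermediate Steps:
$G{\left(N \right)} = \left(3 + N\right) \left(28 + N\right)$ ($G{\left(N \right)} = \left(28 + N\right) \left(3 + N\right) = \left(3 + N\right) \left(28 + N\right)$)
$D = -4479$ ($D = -2370 - 2109 = -4479$)
$\sqrt{G{\left(-48 \right)} + D} = \sqrt{\left(84 + \left(-48\right)^{2} + 31 \left(-48\right)\right) - 4479} = \sqrt{\left(84 + 2304 - 1488\right) - 4479} = \sqrt{900 - 4479} = \sqrt{-3579} = i \sqrt{3579}$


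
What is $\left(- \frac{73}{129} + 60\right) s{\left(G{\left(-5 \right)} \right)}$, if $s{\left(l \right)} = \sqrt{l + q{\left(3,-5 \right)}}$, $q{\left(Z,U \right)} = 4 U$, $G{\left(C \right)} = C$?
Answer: $\frac{38335 i}{129} \approx 297.17 i$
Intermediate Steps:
$s{\left(l \right)} = \sqrt{-20 + l}$ ($s{\left(l \right)} = \sqrt{l + 4 \left(-5\right)} = \sqrt{l - 20} = \sqrt{-20 + l}$)
$\left(- \frac{73}{129} + 60\right) s{\left(G{\left(-5 \right)} \right)} = \left(- \frac{73}{129} + 60\right) \sqrt{-20 - 5} = \left(\left(-73\right) \frac{1}{129} + 60\right) \sqrt{-25} = \left(- \frac{73}{129} + 60\right) 5 i = \frac{7667 \cdot 5 i}{129} = \frac{38335 i}{129}$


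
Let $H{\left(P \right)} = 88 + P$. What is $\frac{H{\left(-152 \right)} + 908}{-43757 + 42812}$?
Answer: $- \frac{844}{945} \approx -0.89312$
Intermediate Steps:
$\frac{H{\left(-152 \right)} + 908}{-43757 + 42812} = \frac{\left(88 - 152\right) + 908}{-43757 + 42812} = \frac{-64 + 908}{-945} = 844 \left(- \frac{1}{945}\right) = - \frac{844}{945}$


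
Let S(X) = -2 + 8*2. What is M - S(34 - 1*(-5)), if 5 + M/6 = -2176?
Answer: -13100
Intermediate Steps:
S(X) = 14 (S(X) = -2 + 16 = 14)
M = -13086 (M = -30 + 6*(-2176) = -30 - 13056 = -13086)
M - S(34 - 1*(-5)) = -13086 - 1*14 = -13086 - 14 = -13100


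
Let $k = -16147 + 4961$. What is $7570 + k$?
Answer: $-3616$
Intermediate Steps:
$k = -11186$
$7570 + k = 7570 - 11186 = -3616$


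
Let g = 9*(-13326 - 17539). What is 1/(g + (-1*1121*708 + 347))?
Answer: -1/1071106 ≈ -9.3361e-7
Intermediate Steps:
g = -277785 (g = 9*(-30865) = -277785)
1/(g + (-1*1121*708 + 347)) = 1/(-277785 + (-1*1121*708 + 347)) = 1/(-277785 + (-1121*708 + 347)) = 1/(-277785 + (-793668 + 347)) = 1/(-277785 - 793321) = 1/(-1071106) = -1/1071106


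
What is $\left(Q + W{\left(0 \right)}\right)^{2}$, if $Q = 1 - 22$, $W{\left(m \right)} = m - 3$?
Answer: $576$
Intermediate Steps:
$W{\left(m \right)} = -3 + m$
$Q = -21$
$\left(Q + W{\left(0 \right)}\right)^{2} = \left(-21 + \left(-3 + 0\right)\right)^{2} = \left(-21 - 3\right)^{2} = \left(-24\right)^{2} = 576$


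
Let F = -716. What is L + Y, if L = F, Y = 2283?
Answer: 1567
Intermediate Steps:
L = -716
L + Y = -716 + 2283 = 1567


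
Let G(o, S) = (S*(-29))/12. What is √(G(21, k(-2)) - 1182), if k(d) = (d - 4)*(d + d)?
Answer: 2*I*√310 ≈ 35.214*I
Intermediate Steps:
k(d) = 2*d*(-4 + d) (k(d) = (-4 + d)*(2*d) = 2*d*(-4 + d))
G(o, S) = -29*S/12 (G(o, S) = -29*S*(1/12) = -29*S/12)
√(G(21, k(-2)) - 1182) = √(-29*(-2)*(-4 - 2)/6 - 1182) = √(-29*(-2)*(-6)/6 - 1182) = √(-29/12*24 - 1182) = √(-58 - 1182) = √(-1240) = 2*I*√310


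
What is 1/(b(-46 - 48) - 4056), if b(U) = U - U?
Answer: -1/4056 ≈ -0.00024655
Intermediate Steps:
b(U) = 0
1/(b(-46 - 48) - 4056) = 1/(0 - 4056) = 1/(-4056) = -1/4056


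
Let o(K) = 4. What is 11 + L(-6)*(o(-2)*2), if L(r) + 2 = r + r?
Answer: -101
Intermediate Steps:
L(r) = -2 + 2*r (L(r) = -2 + (r + r) = -2 + 2*r)
11 + L(-6)*(o(-2)*2) = 11 + (-2 + 2*(-6))*(4*2) = 11 + (-2 - 12)*8 = 11 - 14*8 = 11 - 112 = -101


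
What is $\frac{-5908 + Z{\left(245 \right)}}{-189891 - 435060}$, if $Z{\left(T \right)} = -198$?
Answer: $\frac{6106}{624951} \approx 0.0097704$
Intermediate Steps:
$\frac{-5908 + Z{\left(245 \right)}}{-189891 - 435060} = \frac{-5908 - 198}{-189891 - 435060} = - \frac{6106}{-189891 - 435060} = - \frac{6106}{-624951} = \left(-6106\right) \left(- \frac{1}{624951}\right) = \frac{6106}{624951}$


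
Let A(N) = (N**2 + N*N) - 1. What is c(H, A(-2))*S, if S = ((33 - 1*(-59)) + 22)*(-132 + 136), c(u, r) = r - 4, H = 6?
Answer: 1368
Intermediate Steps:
A(N) = -1 + 2*N**2 (A(N) = (N**2 + N**2) - 1 = 2*N**2 - 1 = -1 + 2*N**2)
c(u, r) = -4 + r
S = 456 (S = ((33 + 59) + 22)*4 = (92 + 22)*4 = 114*4 = 456)
c(H, A(-2))*S = (-4 + (-1 + 2*(-2)**2))*456 = (-4 + (-1 + 2*4))*456 = (-4 + (-1 + 8))*456 = (-4 + 7)*456 = 3*456 = 1368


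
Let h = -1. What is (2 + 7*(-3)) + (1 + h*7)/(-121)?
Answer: -2293/121 ≈ -18.950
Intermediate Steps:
(2 + 7*(-3)) + (1 + h*7)/(-121) = (2 + 7*(-3)) + (1 - 1*7)/(-121) = (2 - 21) - (1 - 7)/121 = -19 - 1/121*(-6) = -19 + 6/121 = -2293/121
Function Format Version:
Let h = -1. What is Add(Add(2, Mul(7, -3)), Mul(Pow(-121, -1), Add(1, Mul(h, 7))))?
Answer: Rational(-2293, 121) ≈ -18.950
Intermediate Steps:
Add(Add(2, Mul(7, -3)), Mul(Pow(-121, -1), Add(1, Mul(h, 7)))) = Add(Add(2, Mul(7, -3)), Mul(Pow(-121, -1), Add(1, Mul(-1, 7)))) = Add(Add(2, -21), Mul(Rational(-1, 121), Add(1, -7))) = Add(-19, Mul(Rational(-1, 121), -6)) = Add(-19, Rational(6, 121)) = Rational(-2293, 121)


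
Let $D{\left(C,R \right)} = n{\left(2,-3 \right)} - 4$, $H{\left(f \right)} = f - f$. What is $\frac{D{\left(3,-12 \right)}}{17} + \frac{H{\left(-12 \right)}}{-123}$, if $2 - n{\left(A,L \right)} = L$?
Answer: $\frac{1}{17} \approx 0.058824$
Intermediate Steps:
$H{\left(f \right)} = 0$
$n{\left(A,L \right)} = 2 - L$
$D{\left(C,R \right)} = 1$ ($D{\left(C,R \right)} = \left(2 - -3\right) - 4 = \left(2 + 3\right) - 4 = 5 - 4 = 1$)
$\frac{D{\left(3,-12 \right)}}{17} + \frac{H{\left(-12 \right)}}{-123} = 1 \cdot \frac{1}{17} + \frac{0}{-123} = 1 \cdot \frac{1}{17} + 0 \left(- \frac{1}{123}\right) = \frac{1}{17} + 0 = \frac{1}{17}$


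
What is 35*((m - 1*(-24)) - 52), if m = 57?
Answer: 1015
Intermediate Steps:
35*((m - 1*(-24)) - 52) = 35*((57 - 1*(-24)) - 52) = 35*((57 + 24) - 52) = 35*(81 - 52) = 35*29 = 1015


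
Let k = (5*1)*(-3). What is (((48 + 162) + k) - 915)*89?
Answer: -64080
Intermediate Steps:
k = -15 (k = 5*(-3) = -15)
(((48 + 162) + k) - 915)*89 = (((48 + 162) - 15) - 915)*89 = ((210 - 15) - 915)*89 = (195 - 915)*89 = -720*89 = -64080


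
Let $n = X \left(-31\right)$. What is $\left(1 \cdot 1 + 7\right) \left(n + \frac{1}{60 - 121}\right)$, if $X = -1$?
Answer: $\frac{15120}{61} \approx 247.87$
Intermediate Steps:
$n = 31$ ($n = \left(-1\right) \left(-31\right) = 31$)
$\left(1 \cdot 1 + 7\right) \left(n + \frac{1}{60 - 121}\right) = \left(1 \cdot 1 + 7\right) \left(31 + \frac{1}{60 - 121}\right) = \left(1 + 7\right) \left(31 + \frac{1}{-61}\right) = 8 \left(31 - \frac{1}{61}\right) = 8 \cdot \frac{1890}{61} = \frac{15120}{61}$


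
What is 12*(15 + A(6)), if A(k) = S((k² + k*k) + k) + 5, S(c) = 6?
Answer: 312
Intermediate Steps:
A(k) = 11 (A(k) = 6 + 5 = 11)
12*(15 + A(6)) = 12*(15 + 11) = 12*26 = 312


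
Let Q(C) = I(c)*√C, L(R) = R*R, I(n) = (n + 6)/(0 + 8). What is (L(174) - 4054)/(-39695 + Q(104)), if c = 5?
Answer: -8327058320/12605542627 - 576884*√26/12605542627 ≈ -0.66082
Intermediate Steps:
I(n) = ¾ + n/8 (I(n) = (6 + n)/8 = (6 + n)*(⅛) = ¾ + n/8)
L(R) = R²
Q(C) = 11*√C/8 (Q(C) = (¾ + (⅛)*5)*√C = (¾ + 5/8)*√C = 11*√C/8)
(L(174) - 4054)/(-39695 + Q(104)) = (174² - 4054)/(-39695 + 11*√104/8) = (30276 - 4054)/(-39695 + 11*(2*√26)/8) = 26222/(-39695 + 11*√26/4)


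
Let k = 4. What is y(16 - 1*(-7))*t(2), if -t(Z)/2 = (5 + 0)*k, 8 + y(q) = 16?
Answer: -320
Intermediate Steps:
y(q) = 8 (y(q) = -8 + 16 = 8)
t(Z) = -40 (t(Z) = -2*(5 + 0)*4 = -10*4 = -2*20 = -40)
y(16 - 1*(-7))*t(2) = 8*(-40) = -320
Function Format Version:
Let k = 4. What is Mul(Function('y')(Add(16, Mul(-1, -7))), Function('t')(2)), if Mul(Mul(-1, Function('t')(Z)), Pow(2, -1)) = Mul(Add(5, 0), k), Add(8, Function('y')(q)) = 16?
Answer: -320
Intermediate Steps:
Function('y')(q) = 8 (Function('y')(q) = Add(-8, 16) = 8)
Function('t')(Z) = -40 (Function('t')(Z) = Mul(-2, Mul(Add(5, 0), 4)) = Mul(-2, Mul(5, 4)) = Mul(-2, 20) = -40)
Mul(Function('y')(Add(16, Mul(-1, -7))), Function('t')(2)) = Mul(8, -40) = -320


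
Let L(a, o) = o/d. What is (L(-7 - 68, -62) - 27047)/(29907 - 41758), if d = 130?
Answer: 1758086/770315 ≈ 2.2823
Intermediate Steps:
L(a, o) = o/130
(L(-7 - 68, -62) - 27047)/(29907 - 41758) = ((1/130)*(-62) - 27047)/(29907 - 41758) = (-31/65 - 27047)/(-11851) = -1758086/65*(-1/11851) = 1758086/770315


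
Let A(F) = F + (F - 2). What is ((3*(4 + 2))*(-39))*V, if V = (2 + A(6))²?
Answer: -101088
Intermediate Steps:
A(F) = -2 + 2*F (A(F) = F + (-2 + F) = -2 + 2*F)
V = 144 (V = (2 + (-2 + 2*6))² = (2 + (-2 + 12))² = (2 + 10)² = 12² = 144)
((3*(4 + 2))*(-39))*V = ((3*(4 + 2))*(-39))*144 = ((3*6)*(-39))*144 = (18*(-39))*144 = -702*144 = -101088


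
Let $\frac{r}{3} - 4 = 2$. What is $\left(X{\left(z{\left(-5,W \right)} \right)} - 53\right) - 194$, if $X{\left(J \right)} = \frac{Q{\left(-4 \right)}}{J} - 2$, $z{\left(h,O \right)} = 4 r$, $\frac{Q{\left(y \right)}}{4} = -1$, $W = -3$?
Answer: $- \frac{4483}{18} \approx -249.06$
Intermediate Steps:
$Q{\left(y \right)} = -4$ ($Q{\left(y \right)} = 4 \left(-1\right) = -4$)
$r = 18$ ($r = 12 + 3 \cdot 2 = 12 + 6 = 18$)
$z{\left(h,O \right)} = 72$ ($z{\left(h,O \right)} = 4 \cdot 18 = 72$)
$X{\left(J \right)} = -2 - \frac{4}{J}$ ($X{\left(J \right)} = - \frac{4}{J} - 2 = -2 - \frac{4}{J}$)
$\left(X{\left(z{\left(-5,W \right)} \right)} - 53\right) - 194 = \left(\left(-2 - \frac{4}{72}\right) - 53\right) - 194 = \left(\left(-2 - \frac{1}{18}\right) - 53\right) - 194 = \left(- \frac{37}{18} - 53\right) - 194 = - \frac{991}{18} - 194 = - \frac{4483}{18}$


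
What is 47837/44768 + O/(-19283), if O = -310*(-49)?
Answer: 242414951/863261344 ≈ 0.28081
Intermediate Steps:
O = 15190
47837/44768 + O/(-19283) = 47837/44768 + 15190/(-19283) = 47837*(1/44768) + 15190*(-1/19283) = 47837/44768 - 15190/19283 = 242414951/863261344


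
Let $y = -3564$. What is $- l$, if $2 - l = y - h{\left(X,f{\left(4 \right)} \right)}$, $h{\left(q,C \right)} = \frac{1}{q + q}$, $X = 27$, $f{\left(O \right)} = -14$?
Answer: $- \frac{192565}{54} \approx -3566.0$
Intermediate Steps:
$h{\left(q,C \right)} = \frac{1}{2 q}$
$l = \frac{192565}{54}$ ($l = 2 - \left(-3564 - \frac{1}{2 \cdot 27}\right) = 2 - \left(-3564 - \frac{1}{2} \cdot \frac{1}{27}\right) = 2 - \left(-3564 - \frac{1}{54}\right) = 2 - - \frac{192457}{54} = 2 + \frac{192457}{54} = \frac{192565}{54} \approx 3566.0$)
$- l = \left(-1\right) \frac{192565}{54} = - \frac{192565}{54}$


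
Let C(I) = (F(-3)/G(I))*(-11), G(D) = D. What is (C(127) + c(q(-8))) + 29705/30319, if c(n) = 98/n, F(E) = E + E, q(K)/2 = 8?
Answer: 234863849/30804104 ≈ 7.6244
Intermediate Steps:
q(K) = 16 (q(K) = 2*8 = 16)
F(E) = 2*E
C(I) = 66/I (C(I) = ((2*(-3))/I)*(-11) = -6/I*(-11) = 66/I)
(C(127) + c(q(-8))) + 29705/30319 = (66/127 + 98/16) + 29705/30319 = (66*(1/127) + 98*(1/16)) + 29705*(1/30319) = (66/127 + 49/8) + 29705/30319 = 6751/1016 + 29705/30319 = 234863849/30804104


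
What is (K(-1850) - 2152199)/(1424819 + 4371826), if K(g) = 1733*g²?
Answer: 1976346767/1932215 ≈ 1022.8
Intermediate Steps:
(K(-1850) - 2152199)/(1424819 + 4371826) = (1733*(-1850)² - 2152199)/(1424819 + 4371826) = (1733*3422500 - 2152199)/5796645 = (5931192500 - 2152199)*(1/5796645) = 5929040301*(1/5796645) = 1976346767/1932215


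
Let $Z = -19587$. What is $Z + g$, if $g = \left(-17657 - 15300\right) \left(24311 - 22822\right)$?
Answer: $-49092560$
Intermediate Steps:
$g = -49072973$ ($g = \left(-32957\right) 1489 = -49072973$)
$Z + g = -19587 - 49072973 = -49092560$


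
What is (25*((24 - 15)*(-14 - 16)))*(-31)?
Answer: 209250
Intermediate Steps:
(25*((24 - 15)*(-14 - 16)))*(-31) = (25*(9*(-30)))*(-31) = (25*(-270))*(-31) = -6750*(-31) = 209250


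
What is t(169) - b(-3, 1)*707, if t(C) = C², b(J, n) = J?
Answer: 30682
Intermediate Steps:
t(169) - b(-3, 1)*707 = 169² - (-3)*707 = 28561 - 1*(-2121) = 28561 + 2121 = 30682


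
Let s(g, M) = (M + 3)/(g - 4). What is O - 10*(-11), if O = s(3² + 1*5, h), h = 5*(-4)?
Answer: 1083/10 ≈ 108.30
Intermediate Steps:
h = -20
s(g, M) = (3 + M)/(-4 + g)
O = -17/10 (O = (3 - 20)/(-4 + (3² + 1*5)) = -17/(-4 + (9 + 5)) = -17/(-4 + 14) = -17/10 ≈ -1.7000)
O - 10*(-11) = -17/10 - 10*(-11) = -17/10 + 110 = 1083/10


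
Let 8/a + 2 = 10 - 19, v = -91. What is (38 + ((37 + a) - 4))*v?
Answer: -70343/11 ≈ -6394.8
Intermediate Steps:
a = -8/11 (a = 8/(-2 + (10 - 19)) = 8/(-2 - 9) = 8/(-11) = 8*(-1/11) = -8/11 ≈ -0.72727)
(38 + ((37 + a) - 4))*v = (38 + ((37 - 8/11) - 4))*(-91) = (38 + (399/11 - 4))*(-91) = (38 + 355/11)*(-91) = (773/11)*(-91) = -70343/11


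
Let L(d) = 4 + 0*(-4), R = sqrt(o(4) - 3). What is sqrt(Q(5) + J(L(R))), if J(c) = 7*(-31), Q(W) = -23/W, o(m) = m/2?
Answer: 2*I*sqrt(1385)/5 ≈ 14.886*I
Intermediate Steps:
o(m) = m/2 (o(m) = m*(1/2) = m/2)
R = I (R = sqrt((1/2)*4 - 3) = sqrt(2 - 3) = sqrt(-1) = I ≈ 1.0*I)
L(d) = 4 (L(d) = 4 + 0 = 4)
J(c) = -217
sqrt(Q(5) + J(L(R))) = sqrt(-23/5 - 217) = sqrt(-1108/5) = 2*I*sqrt(1385)/5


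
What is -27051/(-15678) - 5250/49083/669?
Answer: 32895503051/19067076678 ≈ 1.7253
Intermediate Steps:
-27051/(-15678) - 5250/49083/669 = -27051*(-1/15678) - 5250*1/49083*(1/669) = 9017/5226 - 1750/16361*1/669 = 9017/5226 - 1750/10945509 = 32895503051/19067076678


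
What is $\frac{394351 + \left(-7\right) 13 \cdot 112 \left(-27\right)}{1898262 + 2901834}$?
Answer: $\frac{669535}{4800096} \approx 0.13948$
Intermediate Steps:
$\frac{394351 + \left(-7\right) 13 \cdot 112 \left(-27\right)}{1898262 + 2901834} = \frac{394351 + \left(-91\right) 112 \left(-27\right)}{4800096} = \left(394351 - -275184\right) \frac{1}{4800096} = \left(394351 + 275184\right) \frac{1}{4800096} = 669535 \cdot \frac{1}{4800096} = \frac{669535}{4800096}$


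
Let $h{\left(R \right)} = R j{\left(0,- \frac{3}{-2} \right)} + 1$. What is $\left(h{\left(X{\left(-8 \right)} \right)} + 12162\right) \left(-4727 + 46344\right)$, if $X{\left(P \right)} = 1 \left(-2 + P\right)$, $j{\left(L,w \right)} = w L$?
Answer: $506187571$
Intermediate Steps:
$j{\left(L,w \right)} = L w$
$X{\left(P \right)} = -2 + P$
$h{\left(R \right)} = 1$ ($h{\left(R \right)} = R 0 \left(- \frac{3}{-2}\right) + 1 = R 0 \left(\left(-3\right) \left(- \frac{1}{2}\right)\right) + 1 = R 0 \cdot \frac{3}{2} + 1 = R 0 + 1 = 0 + 1 = 1$)
$\left(h{\left(X{\left(-8 \right)} \right)} + 12162\right) \left(-4727 + 46344\right) = \left(1 + 12162\right) \left(-4727 + 46344\right) = 12163 \cdot 41617 = 506187571$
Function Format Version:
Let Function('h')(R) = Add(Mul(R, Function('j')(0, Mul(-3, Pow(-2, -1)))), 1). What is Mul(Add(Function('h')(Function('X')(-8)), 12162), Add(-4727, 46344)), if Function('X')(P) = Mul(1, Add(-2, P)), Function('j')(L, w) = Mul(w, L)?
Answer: 506187571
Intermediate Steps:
Function('j')(L, w) = Mul(L, w)
Function('X')(P) = Add(-2, P)
Function('h')(R) = 1 (Function('h')(R) = Add(Mul(R, Mul(0, Mul(-3, Pow(-2, -1)))), 1) = Add(Mul(R, Mul(0, Mul(-3, Rational(-1, 2)))), 1) = Add(Mul(R, Mul(0, Rational(3, 2))), 1) = Add(Mul(R, 0), 1) = Add(0, 1) = 1)
Mul(Add(Function('h')(Function('X')(-8)), 12162), Add(-4727, 46344)) = Mul(Add(1, 12162), Add(-4727, 46344)) = Mul(12163, 41617) = 506187571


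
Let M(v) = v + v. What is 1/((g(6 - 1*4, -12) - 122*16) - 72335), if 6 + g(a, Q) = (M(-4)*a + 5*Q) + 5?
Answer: -1/74364 ≈ -1.3447e-5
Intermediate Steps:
M(v) = 2*v
g(a, Q) = -1 - 8*a + 5*Q (g(a, Q) = -6 + (((2*(-4))*a + 5*Q) + 5) = -6 + ((-8*a + 5*Q) + 5) = -6 + (5 - 8*a + 5*Q) = -1 - 8*a + 5*Q)
1/((g(6 - 1*4, -12) - 122*16) - 72335) = 1/(((-1 - 8*(6 - 1*4) + 5*(-12)) - 122*16) - 72335) = 1/(((-1 - 8*(6 - 4) - 60) - 1952) - 72335) = 1/(((-1 - 8*2 - 60) - 1952) - 72335) = 1/(((-1 - 16 - 60) - 1952) - 72335) = 1/((-77 - 1952) - 72335) = 1/(-2029 - 72335) = 1/(-74364) = -1/74364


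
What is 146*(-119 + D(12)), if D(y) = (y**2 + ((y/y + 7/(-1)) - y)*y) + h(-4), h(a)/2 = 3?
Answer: -27010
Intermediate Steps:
h(a) = 6 (h(a) = 2*3 = 6)
D(y) = 6 + y**2 + y*(-6 - y) (D(y) = (y**2 + ((y/y + 7/(-1)) - y)*y) + 6 = (y**2 + ((1 + 7*(-1)) - y)*y) + 6 = (y**2 + ((1 - 7) - y)*y) + 6 = (y**2 + (-6 - y)*y) + 6 = (y**2 + y*(-6 - y)) + 6 = 6 + y**2 + y*(-6 - y))
146*(-119 + D(12)) = 146*(-119 + (6 - 6*12)) = 146*(-119 + (6 - 72)) = 146*(-119 - 66) = 146*(-185) = -27010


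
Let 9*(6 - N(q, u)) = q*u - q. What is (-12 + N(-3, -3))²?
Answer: 484/9 ≈ 53.778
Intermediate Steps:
N(q, u) = 6 + q/9 - q*u/9 (N(q, u) = 6 - (q*u - q)/9 = 6 - (-q + q*u)/9 = 6 + (q/9 - q*u/9) = 6 + q/9 - q*u/9)
(-12 + N(-3, -3))² = (-12 + (6 + (⅑)*(-3) - ⅑*(-3)*(-3)))² = (-12 + (6 - ⅓ - 1))² = (-12 + 14/3)² = (-22/3)² = 484/9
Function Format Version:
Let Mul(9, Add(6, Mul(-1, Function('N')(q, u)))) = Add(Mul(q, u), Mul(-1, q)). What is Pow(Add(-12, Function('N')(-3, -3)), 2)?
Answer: Rational(484, 9) ≈ 53.778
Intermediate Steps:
Function('N')(q, u) = Add(6, Mul(Rational(1, 9), q), Mul(Rational(-1, 9), q, u)) (Function('N')(q, u) = Add(6, Mul(Rational(-1, 9), Add(Mul(q, u), Mul(-1, q)))) = Add(6, Mul(Rational(-1, 9), Add(Mul(-1, q), Mul(q, u)))) = Add(6, Add(Mul(Rational(1, 9), q), Mul(Rational(-1, 9), q, u))) = Add(6, Mul(Rational(1, 9), q), Mul(Rational(-1, 9), q, u)))
Pow(Add(-12, Function('N')(-3, -3)), 2) = Pow(Add(-12, Add(6, Mul(Rational(1, 9), -3), Mul(Rational(-1, 9), -3, -3))), 2) = Pow(Add(-12, Add(6, Rational(-1, 3), -1)), 2) = Pow(Add(-12, Rational(14, 3)), 2) = Pow(Rational(-22, 3), 2) = Rational(484, 9)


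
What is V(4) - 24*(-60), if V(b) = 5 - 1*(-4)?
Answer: 1449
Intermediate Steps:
V(b) = 9 (V(b) = 5 + 4 = 9)
V(4) - 24*(-60) = 9 - 24*(-60) = 9 + 1440 = 1449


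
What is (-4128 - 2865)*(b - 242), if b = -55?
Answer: 2076921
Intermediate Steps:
(-4128 - 2865)*(b - 242) = (-4128 - 2865)*(-55 - 242) = -6993*(-297) = 2076921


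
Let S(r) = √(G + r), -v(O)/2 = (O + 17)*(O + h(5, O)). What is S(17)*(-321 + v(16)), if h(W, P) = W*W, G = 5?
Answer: -3027*√22 ≈ -14198.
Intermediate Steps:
h(W, P) = W²
v(O) = -2*(17 + O)*(25 + O) (v(O) = -2*(O + 17)*(O + 5²) = -2*(17 + O)*(O + 25) = -2*(17 + O)*(25 + O))
S(r) = √(5 + r)
S(17)*(-321 + v(16)) = √(5 + 17)*(-321 + (-850 - 84*16 - 2*16²)) = √22*(-321 + (-850 - 1344 - 2*256)) = √22*(-321 + (-850 - 1344 - 512)) = √22*(-321 - 2706) = √22*(-3027) = -3027*√22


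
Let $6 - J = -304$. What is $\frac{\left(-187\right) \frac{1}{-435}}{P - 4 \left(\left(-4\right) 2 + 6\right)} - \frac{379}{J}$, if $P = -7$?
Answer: $- \frac{21379}{26970} \approx -0.7927$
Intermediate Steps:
$J = 310$ ($J = 6 - -304 = 6 + 304 = 310$)
$\frac{\left(-187\right) \frac{1}{-435}}{P - 4 \left(\left(-4\right) 2 + 6\right)} - \frac{379}{J} = \frac{\left(-187\right) \frac{1}{-435}}{-7 - 4 \left(\left(-4\right) 2 + 6\right)} - \frac{379}{310} = \frac{\left(-187\right) \left(- \frac{1}{435}\right)}{-7 - 4 \left(-8 + 6\right)} - \frac{379}{310} = \frac{187}{435 \left(-7 - -8\right)} - \frac{379}{310} = \frac{187}{435 \left(-7 + 8\right)} - \frac{379}{310} = \frac{187}{435 \cdot 1} - \frac{379}{310} = \frac{187}{435} \cdot 1 - \frac{379}{310} = \frac{187}{435} - \frac{379}{310} = - \frac{21379}{26970}$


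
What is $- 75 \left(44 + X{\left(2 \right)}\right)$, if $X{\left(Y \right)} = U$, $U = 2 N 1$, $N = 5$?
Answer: $-4050$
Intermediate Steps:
$U = 10$ ($U = 2 \cdot 5 \cdot 1 = 10 \cdot 1 = 10$)
$X{\left(Y \right)} = 10$
$- 75 \left(44 + X{\left(2 \right)}\right) = - 75 \left(44 + 10\right) = \left(-75\right) 54 = -4050$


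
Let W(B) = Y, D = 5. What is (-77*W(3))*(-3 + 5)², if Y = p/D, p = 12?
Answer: -3696/5 ≈ -739.20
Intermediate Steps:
Y = 12/5 ≈ 2.4000
W(B) = 12/5
(-77*W(3))*(-3 + 5)² = (-77*12/5)*(-3 + 5)² = -924/5*2² = -924/5*4 = -3696/5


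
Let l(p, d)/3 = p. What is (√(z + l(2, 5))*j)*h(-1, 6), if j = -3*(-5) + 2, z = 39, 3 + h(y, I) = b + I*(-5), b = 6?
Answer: -1377*√5 ≈ -3079.1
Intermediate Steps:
l(p, d) = 3*p
h(y, I) = 3 - 5*I (h(y, I) = -3 + (6 + I*(-5)) = -3 + (6 - 5*I) = 3 - 5*I)
j = 17 (j = 15 + 2 = 17)
(√(z + l(2, 5))*j)*h(-1, 6) = (√(39 + 3*2)*17)*(3 - 5*6) = (√(39 + 6)*17)*(3 - 30) = (√45*17)*(-27) = ((3*√5)*17)*(-27) = (51*√5)*(-27) = -1377*√5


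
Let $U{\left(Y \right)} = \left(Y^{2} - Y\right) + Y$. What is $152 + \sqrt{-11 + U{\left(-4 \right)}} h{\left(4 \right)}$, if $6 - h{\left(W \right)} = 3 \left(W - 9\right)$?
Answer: $152 + 21 \sqrt{5} \approx 198.96$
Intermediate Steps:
$h{\left(W \right)} = 33 - 3 W$ ($h{\left(W \right)} = 6 - 3 \left(W - 9\right) = 6 - 3 \left(-9 + W\right) = 6 - \left(-27 + 3 W\right) = 33 - 3 W$)
$U{\left(Y \right)} = Y^{2}$
$152 + \sqrt{-11 + U{\left(-4 \right)}} h{\left(4 \right)} = 152 + \sqrt{-11 + \left(-4\right)^{2}} \left(33 - 12\right) = 152 + \sqrt{-11 + 16} \left(33 - 12\right) = 152 + \sqrt{5} \cdot 21 = 152 + 21 \sqrt{5}$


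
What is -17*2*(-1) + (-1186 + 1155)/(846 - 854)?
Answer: 303/8 ≈ 37.875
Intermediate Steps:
-17*2*(-1) + (-1186 + 1155)/(846 - 854) = -34*(-1) - 31/(-8) = 34 - 31*(-1/8) = 34 + 31/8 = 303/8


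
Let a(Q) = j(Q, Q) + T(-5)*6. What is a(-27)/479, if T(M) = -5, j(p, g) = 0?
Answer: -30/479 ≈ -0.062630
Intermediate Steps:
a(Q) = -30 (a(Q) = 0 - 5*6 = 0 - 30 = -30)
a(-27)/479 = -30/479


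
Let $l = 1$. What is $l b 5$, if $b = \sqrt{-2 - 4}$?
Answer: $5 i \sqrt{6} \approx 12.247 i$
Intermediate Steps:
$b = i \sqrt{6}$ ($b = \sqrt{-6} = i \sqrt{6} \approx 2.4495 i$)
$l b 5 = 1 i \sqrt{6} \cdot 5 = 1 \cdot 5 i \sqrt{6} = 5 i \sqrt{6}$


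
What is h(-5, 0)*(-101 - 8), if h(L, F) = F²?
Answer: 0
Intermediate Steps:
h(-5, 0)*(-101 - 8) = 0²*(-101 - 8) = 0*(-109) = 0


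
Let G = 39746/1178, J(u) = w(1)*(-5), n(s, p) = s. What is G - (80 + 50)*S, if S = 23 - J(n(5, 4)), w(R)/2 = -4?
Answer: 1321563/589 ≈ 2243.7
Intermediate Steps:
w(R) = -8 (w(R) = 2*(-4) = -8)
J(u) = 40 (J(u) = -8*(-5) = 40)
S = -17 (S = 23 - 1*40 = 23 - 40 = -17)
G = 19873/589 (G = 39746*(1/1178) = 19873/589 ≈ 33.740)
G - (80 + 50)*S = 19873/589 - (80 + 50)*(-17) = 19873/589 - 130*(-17) = 19873/589 - 1*(-2210) = 19873/589 + 2210 = 1321563/589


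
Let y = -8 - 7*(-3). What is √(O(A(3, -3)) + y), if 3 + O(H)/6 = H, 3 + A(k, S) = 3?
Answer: I*√5 ≈ 2.2361*I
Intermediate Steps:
A(k, S) = 0 (A(k, S) = -3 + 3 = 0)
O(H) = -18 + 6*H
y = 13 (y = -8 + 21 = 13)
√(O(A(3, -3)) + y) = √((-18 + 6*0) + 13) = √((-18 + 0) + 13) = √(-18 + 13) = √(-5) = I*√5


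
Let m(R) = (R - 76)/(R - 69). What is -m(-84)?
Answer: -160/153 ≈ -1.0458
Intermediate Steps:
m(R) = (-76 + R)/(-69 + R)
-m(-84) = -(-76 - 84)/(-69 - 84) = -(-160)/(-153) = -(-1)*(-160)/153 = -1*160/153 = -160/153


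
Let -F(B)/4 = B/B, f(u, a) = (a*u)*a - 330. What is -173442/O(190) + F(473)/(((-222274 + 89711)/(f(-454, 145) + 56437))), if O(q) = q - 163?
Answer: -8005610030/1193067 ≈ -6710.1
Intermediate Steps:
f(u, a) = -330 + u*a**2 (f(u, a) = u*a**2 - 330 = -330 + u*a**2)
O(q) = -163 + q
F(B) = -4 (F(B) = -4*B/B = -4*1 = -4)
-173442/O(190) + F(473)/(((-222274 + 89711)/(f(-454, 145) + 56437))) = -173442/(-163 + 190) - 4*((-330 - 454*145**2) + 56437)/(-222274 + 89711) = -173442/27 - 4/((-132563/((-330 - 454*21025) + 56437))) = -173442*1/27 - 4/((-132563/((-330 - 9545350) + 56437))) = -57814/9 - 4/((-132563/(-9545680 + 56437))) = -57814/9 - 4/((-132563/(-9489243))) = -57814/9 - 4/((-132563*(-1/9489243))) = -57814/9 - 4/132563/9489243 = -57814/9 - 4*9489243/132563 = -57814/9 - 37956972/132563 = -8005610030/1193067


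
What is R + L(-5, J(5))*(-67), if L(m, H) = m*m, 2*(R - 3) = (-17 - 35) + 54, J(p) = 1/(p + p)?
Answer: -1671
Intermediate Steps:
J(p) = 1/(2*p)
R = 4 (R = 3 + ((-17 - 35) + 54)/2 = 3 + (-52 + 54)/2 = 3 + (½)*2 = 3 + 1 = 4)
L(m, H) = m²
R + L(-5, J(5))*(-67) = 4 + (-5)²*(-67) = 4 + 25*(-67) = 4 - 1675 = -1671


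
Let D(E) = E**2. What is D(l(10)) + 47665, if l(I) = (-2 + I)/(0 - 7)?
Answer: 2335649/49 ≈ 47666.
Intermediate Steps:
l(I) = 2/7 - I/7 (l(I) = (-2 + I)/(-7) = (-2 + I)*(-1/7) = 2/7 - I/7)
D(l(10)) + 47665 = (2/7 - 1/7*10)**2 + 47665 = (2/7 - 10/7)**2 + 47665 = (-8/7)**2 + 47665 = 64/49 + 47665 = 2335649/49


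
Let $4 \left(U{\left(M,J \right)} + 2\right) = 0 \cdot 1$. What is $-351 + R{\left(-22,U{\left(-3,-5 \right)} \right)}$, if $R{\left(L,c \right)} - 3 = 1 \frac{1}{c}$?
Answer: $- \frac{697}{2} \approx -348.5$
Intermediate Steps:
$U{\left(M,J \right)} = -2$ ($U{\left(M,J \right)} = -2 + \frac{0 \cdot 1}{4} = -2 + \frac{1}{4} \cdot 0 = -2 + 0 = -2$)
$R{\left(L,c \right)} = 3 + \frac{1}{c}$ ($R{\left(L,c \right)} = 3 + 1 \frac{1}{c} = 3 + \frac{1}{c}$)
$-351 + R{\left(-22,U{\left(-3,-5 \right)} \right)} = -351 + \left(3 + \frac{1}{-2}\right) = -351 + \left(3 - \frac{1}{2}\right) = -351 + \frac{5}{2} = - \frac{697}{2}$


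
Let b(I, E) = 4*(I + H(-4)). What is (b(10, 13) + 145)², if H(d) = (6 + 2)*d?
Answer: 3249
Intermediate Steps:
H(d) = 8*d
b(I, E) = -128 + 4*I (b(I, E) = 4*(I + 8*(-4)) = 4*(I - 32) = 4*(-32 + I) = -128 + 4*I)
(b(10, 13) + 145)² = ((-128 + 4*10) + 145)² = ((-128 + 40) + 145)² = (-88 + 145)² = 57² = 3249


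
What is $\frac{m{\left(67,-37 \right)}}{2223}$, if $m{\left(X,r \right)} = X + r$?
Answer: $\frac{10}{741} \approx 0.013495$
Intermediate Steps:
$\frac{m{\left(67,-37 \right)}}{2223} = \frac{67 - 37}{2223} = 30 \cdot \frac{1}{2223} = \frac{10}{741}$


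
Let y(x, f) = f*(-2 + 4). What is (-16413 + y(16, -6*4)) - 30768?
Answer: -47229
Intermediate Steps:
y(x, f) = 2*f (y(x, f) = f*2 = 2*f)
(-16413 + y(16, -6*4)) - 30768 = (-16413 + 2*(-6*4)) - 30768 = (-16413 + 2*(-24)) - 30768 = (-16413 - 48) - 30768 = -16461 - 30768 = -47229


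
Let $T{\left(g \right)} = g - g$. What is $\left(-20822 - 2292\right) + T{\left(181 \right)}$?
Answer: $-23114$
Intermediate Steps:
$T{\left(g \right)} = 0$
$\left(-20822 - 2292\right) + T{\left(181 \right)} = \left(-20822 - 2292\right) + 0 = -23114 + 0 = -23114$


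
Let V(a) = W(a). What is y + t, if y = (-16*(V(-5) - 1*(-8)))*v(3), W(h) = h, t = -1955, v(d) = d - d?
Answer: -1955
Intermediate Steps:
v(d) = 0
V(a) = a
y = 0 (y = -16*(-5 - 1*(-8))*0 = -16*(-5 + 8)*0 = -16*3*0 = -48*0 = 0)
y + t = 0 - 1955 = -1955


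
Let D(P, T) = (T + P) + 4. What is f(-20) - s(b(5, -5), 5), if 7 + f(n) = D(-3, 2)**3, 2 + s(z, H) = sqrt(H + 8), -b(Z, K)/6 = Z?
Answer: 22 - sqrt(13) ≈ 18.394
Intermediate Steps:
D(P, T) = 4 + P + T (D(P, T) = (P + T) + 4 = 4 + P + T)
b(Z, K) = -6*Z
s(z, H) = -2 + sqrt(8 + H) (s(z, H) = -2 + sqrt(H + 8) = -2 + sqrt(8 + H))
f(n) = 20 (f(n) = -7 + (4 - 3 + 2)**3 = -7 + 3**3 = -7 + 27 = 20)
f(-20) - s(b(5, -5), 5) = 20 - (-2 + sqrt(8 + 5)) = 20 - (-2 + sqrt(13)) = 20 + (2 - sqrt(13)) = 22 - sqrt(13)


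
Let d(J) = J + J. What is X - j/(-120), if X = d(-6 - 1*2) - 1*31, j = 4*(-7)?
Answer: -1417/30 ≈ -47.233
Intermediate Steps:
d(J) = 2*J
j = -28
X = -47 (X = 2*(-6 - 1*2) - 1*31 = 2*(-6 - 2) - 31 = 2*(-8) - 31 = -16 - 31 = -47)
X - j/(-120) = -47 - (-28)/(-120) = -47 - (-28)*(-1)/120 = -47 - 1*7/30 = -47 - 7/30 = -1417/30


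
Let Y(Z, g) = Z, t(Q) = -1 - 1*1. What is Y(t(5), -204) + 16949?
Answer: 16947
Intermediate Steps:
t(Q) = -2 (t(Q) = -1 - 1 = -2)
Y(t(5), -204) + 16949 = -2 + 16949 = 16947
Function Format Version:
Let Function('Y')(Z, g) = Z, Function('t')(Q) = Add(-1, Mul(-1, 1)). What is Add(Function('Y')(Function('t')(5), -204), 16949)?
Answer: 16947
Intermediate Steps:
Function('t')(Q) = -2 (Function('t')(Q) = Add(-1, -1) = -2)
Add(Function('Y')(Function('t')(5), -204), 16949) = Add(-2, 16949) = 16947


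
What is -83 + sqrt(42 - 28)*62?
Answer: -83 + 62*sqrt(14) ≈ 148.98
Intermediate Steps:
-83 + sqrt(42 - 28)*62 = -83 + sqrt(14)*62 = -83 + 62*sqrt(14)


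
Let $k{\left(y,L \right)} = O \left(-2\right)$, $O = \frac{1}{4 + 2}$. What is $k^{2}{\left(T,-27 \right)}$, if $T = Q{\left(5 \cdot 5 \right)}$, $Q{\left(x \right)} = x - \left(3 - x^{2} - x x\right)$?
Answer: $\frac{1}{9} \approx 0.11111$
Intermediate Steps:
$Q{\left(x \right)} = -3 + x + 2 x^{2}$ ($Q{\left(x \right)} = x + \left(\left(x^{2} + x^{2}\right) - 3\right) = x + \left(2 x^{2} - 3\right) = x + \left(-3 + 2 x^{2}\right) = -3 + x + 2 x^{2}$)
$O = \frac{1}{6} \approx 0.16667$
$T = 1272$ ($T = -3 + 5 \cdot 5 + 2 \left(5 \cdot 5\right)^{2} = -3 + 25 + 2 \cdot 25^{2} = -3 + 25 + 2 \cdot 625 = -3 + 25 + 1250 = 1272$)
$k{\left(y,L \right)} = - \frac{1}{3}$ ($k{\left(y,L \right)} = \frac{1}{6} \left(-2\right) = - \frac{1}{3}$)
$k^{2}{\left(T,-27 \right)} = \left(- \frac{1}{3}\right)^{2} = \frac{1}{9}$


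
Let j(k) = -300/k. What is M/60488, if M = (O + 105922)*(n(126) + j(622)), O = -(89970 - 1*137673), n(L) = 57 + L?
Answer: 8720215875/18811768 ≈ 463.55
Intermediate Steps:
O = 47703 (O = -(89970 - 137673) = -1*(-47703) = 47703)
M = 8720215875/311 (M = (47703 + 105922)*((57 + 126) - 300/622) = 153625*(183 - 300*1/622) = 153625*(183 - 150/311) = 153625*(56763/311) = 8720215875/311 ≈ 2.8039e+7)
M/60488 = (8720215875/311)/60488 = (8720215875/311)*(1/60488) = 8720215875/18811768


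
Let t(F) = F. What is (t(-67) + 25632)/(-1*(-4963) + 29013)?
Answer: 25565/33976 ≈ 0.75244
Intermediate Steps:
(t(-67) + 25632)/(-1*(-4963) + 29013) = (-67 + 25632)/(-1*(-4963) + 29013) = 25565/(4963 + 29013) = 25565/33976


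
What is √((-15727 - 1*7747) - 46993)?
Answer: I*√70467 ≈ 265.46*I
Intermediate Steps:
√((-15727 - 1*7747) - 46993) = √((-15727 - 7747) - 46993) = √(-23474 - 46993) = √(-70467) = I*√70467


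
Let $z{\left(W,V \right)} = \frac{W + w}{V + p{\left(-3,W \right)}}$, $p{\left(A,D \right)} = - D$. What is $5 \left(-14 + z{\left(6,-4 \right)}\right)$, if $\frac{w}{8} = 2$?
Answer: $-81$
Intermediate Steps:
$w = 16$ ($w = 8 \cdot 2 = 16$)
$z{\left(W,V \right)} = \frac{16 + W}{V - W}$ ($z{\left(W,V \right)} = \frac{W + 16}{V - W} = \frac{16 + W}{V - W}$)
$5 \left(-14 + z{\left(6,-4 \right)}\right) = 5 \left(-14 + \frac{16 + 6}{-4 - 6}\right) = 5 \left(-14 + \frac{1}{-4 - 6} \cdot 22\right) = 5 \left(-14 + \frac{1}{-10} \cdot 22\right) = 5 \left(-14 - \frac{11}{5}\right) = 5 \left(- \frac{81}{5}\right) = -81$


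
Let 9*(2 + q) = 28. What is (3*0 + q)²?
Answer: 100/81 ≈ 1.2346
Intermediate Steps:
q = 10/9 (q = -2 + (⅑)*28 = -2 + 28/9 = 10/9 ≈ 1.1111)
(3*0 + q)² = (3*0 + 10/9)² = (0 + 10/9)² = (10/9)² = 100/81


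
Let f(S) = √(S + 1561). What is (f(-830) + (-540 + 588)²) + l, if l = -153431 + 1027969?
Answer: 876842 + √731 ≈ 8.7687e+5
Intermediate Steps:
l = 874538
f(S) = √(1561 + S)
(f(-830) + (-540 + 588)²) + l = (√(1561 - 830) + (-540 + 588)²) + 874538 = (√731 + 48²) + 874538 = (√731 + 2304) + 874538 = (2304 + √731) + 874538 = 876842 + √731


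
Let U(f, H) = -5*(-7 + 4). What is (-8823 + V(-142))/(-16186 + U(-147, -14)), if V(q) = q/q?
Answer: 8822/16171 ≈ 0.54554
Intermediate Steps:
V(q) = 1
U(f, H) = 15 (U(f, H) = -5*(-3) = 15)
(-8823 + V(-142))/(-16186 + U(-147, -14)) = (-8823 + 1)/(-16186 + 15) = -8822/(-16171) = -8822*(-1/16171) = 8822/16171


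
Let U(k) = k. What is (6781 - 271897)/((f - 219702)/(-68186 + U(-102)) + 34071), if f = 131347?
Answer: -18104241408/2326728803 ≈ -7.7810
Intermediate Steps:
(6781 - 271897)/((f - 219702)/(-68186 + U(-102)) + 34071) = (6781 - 271897)/((131347 - 219702)/(-68186 - 102) + 34071) = -265116/(-88355/(-68288) + 34071) = -265116/(-88355*(-1/68288) + 34071) = -265116/(88355/68288 + 34071) = -265116/2326728803/68288 = -265116*68288/2326728803 = -18104241408/2326728803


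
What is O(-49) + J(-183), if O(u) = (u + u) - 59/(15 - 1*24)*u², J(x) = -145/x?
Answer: 8587832/549 ≈ 15643.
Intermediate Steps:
O(u) = 2*u + 59*u²/9 (O(u) = 2*u - 59/(15 - 24)*u² = 2*u - 59/(-9)*u² = 2*u - 59*(-⅑)*u² = 2*u - (-59)*u²/9 = 2*u + 59*u²/9)
O(-49) + J(-183) = (⅑)*(-49)*(18 + 59*(-49)) - 145/(-183) = (⅑)*(-49)*(18 - 2891) - 145*(-1/183) = (⅑)*(-49)*(-2873) + 145/183 = 140777/9 + 145/183 = 8587832/549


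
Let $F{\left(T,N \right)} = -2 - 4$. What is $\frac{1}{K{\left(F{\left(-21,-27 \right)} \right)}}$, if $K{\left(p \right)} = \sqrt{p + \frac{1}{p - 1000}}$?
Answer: $- \frac{i \sqrt{6073222}}{6037} \approx - 0.40821 i$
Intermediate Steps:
$F{\left(T,N \right)} = -6$ ($F{\left(T,N \right)} = -2 - 4 = -6$)
$K{\left(p \right)} = \sqrt{p + \frac{1}{-1000 + p}}$
$\frac{1}{K{\left(F{\left(-21,-27 \right)} \right)}} = \frac{1}{\sqrt{\frac{1 - 6 \left(-1000 - 6\right)}{-1000 - 6}}} = \frac{1}{\sqrt{\frac{1 - -6036}{-1006}}} = \frac{1}{\sqrt{- \frac{1 + 6036}{1006}}} = \frac{1}{\sqrt{\left(- \frac{1}{1006}\right) 6037}} = \frac{1}{\sqrt{- \frac{6037}{1006}}} = \frac{1}{\frac{1}{1006} i \sqrt{6073222}} = - \frac{i \sqrt{6073222}}{6037}$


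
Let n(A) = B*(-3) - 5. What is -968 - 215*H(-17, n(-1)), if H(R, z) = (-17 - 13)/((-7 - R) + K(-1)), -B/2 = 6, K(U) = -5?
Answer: 322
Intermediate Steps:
B = -12 (B = -2*6 = -12)
n(A) = 31 (n(A) = -12*(-3) - 5 = 36 - 5 = 31)
H(R, z) = -30/(-12 - R) (H(R, z) = (-17 - 13)/((-7 - R) - 5) = -30/(-12 - R))
-968 - 215*H(-17, n(-1)) = -968 - 6450/(12 - 17) = -968 - 6450/(-5) = -968 - 6450*(-1)/5 = -968 - 215*(-6) = -968 + 1290 = 322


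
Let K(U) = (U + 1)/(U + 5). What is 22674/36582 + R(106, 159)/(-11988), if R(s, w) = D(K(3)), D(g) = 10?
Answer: 22620841/36545418 ≈ 0.61898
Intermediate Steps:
K(U) = (1 + U)/(5 + U)
R(s, w) = 10
22674/36582 + R(106, 159)/(-11988) = 22674/36582 + 10/(-11988) = 22674*(1/36582) + 10*(-1/11988) = 3779/6097 - 5/5994 = 22620841/36545418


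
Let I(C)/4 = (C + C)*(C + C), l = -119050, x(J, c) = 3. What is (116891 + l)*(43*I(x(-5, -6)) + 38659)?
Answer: -96833309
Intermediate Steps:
I(C) = 16*C**2 (I(C) = 4*((C + C)*(C + C)) = 4*((2*C)*(2*C)) = 4*(4*C**2) = 16*C**2)
(116891 + l)*(43*I(x(-5, -6)) + 38659) = (116891 - 119050)*(43*(16*3**2) + 38659) = -2159*(43*(16*9) + 38659) = -2159*(43*144 + 38659) = -2159*(6192 + 38659) = -2159*44851 = -96833309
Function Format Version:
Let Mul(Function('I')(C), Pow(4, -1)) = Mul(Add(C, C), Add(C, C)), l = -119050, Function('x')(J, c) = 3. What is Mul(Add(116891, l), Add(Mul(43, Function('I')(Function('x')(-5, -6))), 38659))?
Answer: -96833309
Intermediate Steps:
Function('I')(C) = Mul(16, Pow(C, 2)) (Function('I')(C) = Mul(4, Mul(Add(C, C), Add(C, C))) = Mul(4, Mul(Mul(2, C), Mul(2, C))) = Mul(4, Mul(4, Pow(C, 2))) = Mul(16, Pow(C, 2)))
Mul(Add(116891, l), Add(Mul(43, Function('I')(Function('x')(-5, -6))), 38659)) = Mul(Add(116891, -119050), Add(Mul(43, Mul(16, Pow(3, 2))), 38659)) = Mul(-2159, Add(Mul(43, Mul(16, 9)), 38659)) = Mul(-2159, Add(Mul(43, 144), 38659)) = Mul(-2159, Add(6192, 38659)) = Mul(-2159, 44851) = -96833309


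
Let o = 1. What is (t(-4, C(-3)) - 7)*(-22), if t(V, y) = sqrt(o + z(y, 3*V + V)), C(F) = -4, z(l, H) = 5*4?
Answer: 154 - 22*sqrt(21) ≈ 53.183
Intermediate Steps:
z(l, H) = 20
t(V, y) = sqrt(21) (t(V, y) = sqrt(1 + 20) = sqrt(21))
(t(-4, C(-3)) - 7)*(-22) = (sqrt(21) - 7)*(-22) = (-7 + sqrt(21))*(-22) = 154 - 22*sqrt(21)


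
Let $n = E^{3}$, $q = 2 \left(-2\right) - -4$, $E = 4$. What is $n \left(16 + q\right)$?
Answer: $1024$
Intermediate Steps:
$q = 0$ ($q = -4 + 4 = 0$)
$n = 64$ ($n = 4^{3} = 64$)
$n \left(16 + q\right) = 64 \left(16 + 0\right) = 64 \cdot 16 = 1024$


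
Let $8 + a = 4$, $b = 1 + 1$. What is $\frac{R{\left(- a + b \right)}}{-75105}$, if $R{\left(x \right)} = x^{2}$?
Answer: $- \frac{4}{8345} \approx -0.00047933$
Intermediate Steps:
$b = 2$
$a = -4$ ($a = -8 + 4 = -4$)
$\frac{R{\left(- a + b \right)}}{-75105} = \frac{\left(\left(-1\right) \left(-4\right) + 2\right)^{2}}{-75105} = \left(4 + 2\right)^{2} \left(- \frac{1}{75105}\right) = 6^{2} \left(- \frac{1}{75105}\right) = 36 \left(- \frac{1}{75105}\right) = - \frac{4}{8345}$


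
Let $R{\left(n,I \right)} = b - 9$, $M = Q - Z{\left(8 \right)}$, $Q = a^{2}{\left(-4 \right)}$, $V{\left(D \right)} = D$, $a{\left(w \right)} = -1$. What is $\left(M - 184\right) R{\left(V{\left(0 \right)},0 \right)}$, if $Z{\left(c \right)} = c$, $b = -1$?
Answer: $1910$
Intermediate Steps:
$Q = 1$ ($Q = \left(-1\right)^{2} = 1$)
$M = -7$ ($M = 1 - 8 = -7$)
$R{\left(n,I \right)} = -10$ ($R{\left(n,I \right)} = -1 - 9 = -10$)
$\left(M - 184\right) R{\left(V{\left(0 \right)},0 \right)} = \left(-7 - 184\right) \left(-10\right) = \left(-191\right) \left(-10\right) = 1910$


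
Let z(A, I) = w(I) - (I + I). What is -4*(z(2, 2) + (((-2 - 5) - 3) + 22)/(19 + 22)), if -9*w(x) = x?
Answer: 5800/369 ≈ 15.718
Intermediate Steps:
w(x) = -x/9
z(A, I) = -19*I/9 (z(A, I) = -I/9 - (I + I) = -I/9 - 2*I = -19*I/9)
-4*(z(2, 2) + (((-2 - 5) - 3) + 22)/(19 + 22)) = -4*(-19/9*2 + (((-2 - 5) - 3) + 22)/(19 + 22)) = -4*(-38/9 + ((-7 - 3) + 22)/41) = -4*(-38/9 + (-10 + 22)*(1/41)) = -4*(-38/9 + 12*(1/41)) = -4*(-38/9 + 12/41) = -4*(-1450/369) = 5800/369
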